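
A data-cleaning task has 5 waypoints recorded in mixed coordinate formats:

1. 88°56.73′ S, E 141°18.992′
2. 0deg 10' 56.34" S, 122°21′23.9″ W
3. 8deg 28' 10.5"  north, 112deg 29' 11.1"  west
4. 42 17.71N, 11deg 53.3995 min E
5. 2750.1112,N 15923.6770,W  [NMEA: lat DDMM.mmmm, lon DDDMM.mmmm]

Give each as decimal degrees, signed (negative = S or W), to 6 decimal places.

1. -88.945500, 141.316533
2. -0.182317, -122.356639
3. 8.469583, -112.486417
4. 42.295167, 11.889992
5. 27.835187, -159.394617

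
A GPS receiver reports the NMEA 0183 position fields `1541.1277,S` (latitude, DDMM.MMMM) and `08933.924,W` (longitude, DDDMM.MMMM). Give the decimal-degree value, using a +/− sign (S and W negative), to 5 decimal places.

-15.68546, -89.56540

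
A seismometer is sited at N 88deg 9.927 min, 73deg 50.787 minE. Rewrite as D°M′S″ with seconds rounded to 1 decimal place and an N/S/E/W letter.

Latitude: 9.92700′ → 9′ and 0.92700 × 60 = 55.620″
λ: 50.78700′ → 50′ and 0.78700 × 60 = 47.220″

88°09′55.6″ N, 73°50′47.2″ E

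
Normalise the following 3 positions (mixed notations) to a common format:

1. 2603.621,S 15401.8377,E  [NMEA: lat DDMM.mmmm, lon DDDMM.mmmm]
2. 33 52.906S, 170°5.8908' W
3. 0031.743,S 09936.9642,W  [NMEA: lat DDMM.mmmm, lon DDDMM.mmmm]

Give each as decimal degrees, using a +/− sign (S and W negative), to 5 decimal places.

Point 1:
  Lat: split at 2 digits → 26° and 3.621′; 26 + 3.621/60 = 26.060350
  hemisphere S, so the sign is −
  λ: split at 3 digits → 154° and 1.8377′; 154 + 1.8377/60 = 154.030628
  E → positive
Point 2:
  φ: 33 + 52.906/60 = 33.881767
  hemisphere S, so the sign is −
  Lon: 170 + 5.8908/60 = 170.098180
  W → negative
Point 3:
  Latitude: split at 2 digits → 00° and 31.743′; 0 + 31.743/60 = 0.529050
  S ⇒ negate
  Lon: split at 3 digits → 099° and 36.9642′; 99 + 36.9642/60 = 99.616070
  hemisphere W, so the sign is −

1. -26.06035, 154.03063
2. -33.88177, -170.09818
3. -0.52905, -99.61607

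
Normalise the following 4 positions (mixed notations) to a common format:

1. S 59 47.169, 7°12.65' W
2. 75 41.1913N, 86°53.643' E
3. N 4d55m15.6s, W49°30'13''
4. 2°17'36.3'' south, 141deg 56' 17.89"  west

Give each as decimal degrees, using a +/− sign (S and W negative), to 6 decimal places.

Point 1:
  Latitude: 47.169′ = 0.786150°; total 59.7861500
  S ⇒ negate
  Longitude: 7 + 12.65/60 = 7.2108333
  hemisphere W, so the sign is −
Point 2:
  φ: 41.1913′ = 0.686522°; total 75.6865217
  N → positive
  Lon: 53.643′ = 0.894050°; total 86.8940500
  E → positive
Point 3:
  Lat: 4 + 55/60 + 15.6/3600 = 4.9210000
  N ⇒ keep positive
  Lon: 30′ + 13″ = 30.21667′; 49 + 30.21667/60 = 49.5036111
  W → negative
Point 4:
  Latitude: 2 + 17/60 + 36.3/3600 = 2.2934167
  S → negative
  Longitude: 141 + 56/60 + 17.89/3600 = 141.9383028
  W → negative

1. -59.786150, -7.210833
2. 75.686522, 86.894050
3. 4.921000, -49.503611
4. -2.293417, -141.938303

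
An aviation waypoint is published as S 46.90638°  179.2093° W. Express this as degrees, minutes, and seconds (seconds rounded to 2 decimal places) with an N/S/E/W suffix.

46°54′22.97″ S, 179°12′33.48″ W

Lat: whole degrees 46; 54.38280′ → 54′ and 22.9680″
Longitude: whole degrees 179; 12.55800′ → 12′ and 33.4800″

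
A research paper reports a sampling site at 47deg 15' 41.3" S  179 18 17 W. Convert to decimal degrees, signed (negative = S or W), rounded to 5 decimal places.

-47.26147, -179.30472

Latitude: 47 + 15/60 + 41.3/3600 = 47.261472
S → negative
Lon: 179 + 18/60 + 17/3600 = 179.304722
hemisphere W, so the sign is −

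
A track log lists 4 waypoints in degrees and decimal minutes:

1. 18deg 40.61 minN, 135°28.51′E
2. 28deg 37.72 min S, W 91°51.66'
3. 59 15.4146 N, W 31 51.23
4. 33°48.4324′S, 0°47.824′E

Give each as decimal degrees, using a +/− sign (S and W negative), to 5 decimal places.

Point 1:
  φ: 40.61′ = 0.676833°; total 18.676833
  N → positive
  Lon: 135 + 28.51/60 = 135.475167
  E ⇒ keep positive
Point 2:
  φ: 37.72′ = 0.628667°; total 28.628667
  S → negative
  Longitude: 51.66′ = 0.861000°; total 91.861000
  W → negative
Point 3:
  φ: 15.4146′ = 0.256910°; total 59.256910
  N ⇒ keep positive
  Lon: 31 + 51.23/60 = 31.853833
  W ⇒ negate
Point 4:
  φ: 33 + 48.4324/60 = 33.807207
  hemisphere S, so the sign is −
  λ: 47.824′ = 0.797067°; total 0.797067
  E ⇒ keep positive

1. 18.67683, 135.47517
2. -28.62867, -91.86100
3. 59.25691, -31.85383
4. -33.80721, 0.79707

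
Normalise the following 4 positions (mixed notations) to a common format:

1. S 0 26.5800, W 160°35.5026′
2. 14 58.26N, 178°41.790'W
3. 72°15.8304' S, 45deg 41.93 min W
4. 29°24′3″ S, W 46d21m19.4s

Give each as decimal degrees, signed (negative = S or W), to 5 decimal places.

1. -0.44300, -160.59171
2. 14.97100, -178.69650
3. -72.26384, -45.69883
4. -29.40083, -46.35539

Point 1:
  Latitude: 26.58′ = 0.443000°; total 0.443000
  S ⇒ negate
  Longitude: 35.5026′ = 0.591710°; total 160.591710
  W ⇒ negate
Point 2:
  φ: 58.26′ = 0.971000°; total 14.971000
  N ⇒ keep positive
  Lon: 178 + 41.79/60 = 178.696500
  hemisphere W, so the sign is −
Point 3:
  Lat: 15.8304′ = 0.263840°; total 72.263840
  hemisphere S, so the sign is −
  Longitude: 41.93′ = 0.698833°; total 45.698833
  hemisphere W, so the sign is −
Point 4:
  Latitude: 24′ + 3″ = 24.05000′; 29 + 24.05000/60 = 29.400833
  S ⇒ negate
  Longitude: 46 + 21/60 + 19.4/3600 = 46.355389
  W ⇒ negate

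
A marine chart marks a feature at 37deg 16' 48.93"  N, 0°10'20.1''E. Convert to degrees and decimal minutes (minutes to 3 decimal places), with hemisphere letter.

37° 16.816′ N, 0° 10.335′ E

Lat: 16 + 48.93/60 = 16.81550′
λ: seconds/60 = 0.33500; minutes = 10 + 0.33500 = 10.33500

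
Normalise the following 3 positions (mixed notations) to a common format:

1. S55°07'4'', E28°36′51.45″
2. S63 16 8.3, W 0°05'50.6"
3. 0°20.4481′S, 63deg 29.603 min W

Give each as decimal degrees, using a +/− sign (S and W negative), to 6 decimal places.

1. -55.117778, 28.614292
2. -63.268972, -0.097389
3. -0.340802, -63.493383

Point 1:
  φ: 55° + 7/60 + 4/3600 = 55 + 0.116667 + 0.001111 = 55.1177778
  hemisphere S, so the sign is −
  Lon: 36′ + 51.45″ = 36.85750′; 28 + 36.85750/60 = 28.6142917
  E ⇒ keep positive
Point 2:
  Latitude: 16′ + 8.3″ = 16.13833′; 63 + 16.13833/60 = 63.2689722
  S ⇒ negate
  Longitude: 0° + 5/60 + 50.6/3600 = 0 + 0.083333 + 0.014056 = 0.0973889
  hemisphere W, so the sign is −
Point 3:
  φ: 20.4481′ = 0.340802°; total 0.3408017
  S ⇒ negate
  λ: 29.603′ = 0.493383°; total 63.4933833
  hemisphere W, so the sign is −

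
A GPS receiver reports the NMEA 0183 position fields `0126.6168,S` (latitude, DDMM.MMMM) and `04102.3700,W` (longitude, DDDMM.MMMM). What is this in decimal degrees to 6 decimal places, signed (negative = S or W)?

Latitude: degrees = first 2 digits = 1, minutes = 26.6168; 1 + 26.6168/60 = 1.4436133
S → negative
λ: degrees = first 3 digits = 41, minutes = 2.37; 41 + 2.37/60 = 41.0395000
W → negative

-1.443613, -41.039500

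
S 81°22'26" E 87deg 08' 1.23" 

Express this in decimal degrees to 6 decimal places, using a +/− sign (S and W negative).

-81.373889, 87.133675

Latitude: 22′ + 26″ = 22.43333′; 81 + 22.43333/60 = 81.3738889
hemisphere S, so the sign is −
Longitude: 87° + 8/60 + 1.23/3600 = 87 + 0.133333 + 0.000342 = 87.1336750
E → positive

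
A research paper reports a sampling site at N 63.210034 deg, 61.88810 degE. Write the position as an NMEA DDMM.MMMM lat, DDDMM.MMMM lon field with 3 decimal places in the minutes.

6312.602,N / 06153.286,E

φ: 63° + 0.210034 × 60 = 63° 12.60204′
Longitude: minutes = (61.888100 − 61) × 60 = 53.28600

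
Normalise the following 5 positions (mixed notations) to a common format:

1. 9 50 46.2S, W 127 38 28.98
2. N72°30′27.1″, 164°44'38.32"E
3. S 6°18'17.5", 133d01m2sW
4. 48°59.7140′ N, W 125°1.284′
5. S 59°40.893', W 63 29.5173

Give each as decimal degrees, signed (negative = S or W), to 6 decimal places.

Point 1:
  Latitude: 9° + 50/60 + 46.2/3600 = 9 + 0.833333 + 0.012833 = 9.8461667
  S → negative
  Lon: 38′ + 28.98″ = 38.48300′; 127 + 38.48300/60 = 127.6413833
  W ⇒ negate
Point 2:
  Lat: 72 + 30/60 + 27.1/3600 = 72.5075278
  N ⇒ keep positive
  Lon: 164 + 44/60 + 38.32/3600 = 164.7439778
  E → positive
Point 3:
  Latitude: 6° + 18/60 + 17.5/3600 = 6 + 0.300000 + 0.004861 = 6.3048611
  S ⇒ negate
  Lon: 133 + 1/60 + 2/3600 = 133.0172222
  W ⇒ negate
Point 4:
  Lat: 59.714′ = 0.995233°; total 48.9952333
  N → positive
  Longitude: 125 + 1.284/60 = 125.0214000
  hemisphere W, so the sign is −
Point 5:
  Latitude: 59 + 40.893/60 = 59.6815500
  hemisphere S, so the sign is −
  Longitude: 63 + 29.5173/60 = 63.4919550
  W ⇒ negate

1. -9.846167, -127.641383
2. 72.507528, 164.743978
3. -6.304861, -133.017222
4. 48.995233, -125.021400
5. -59.681550, -63.491955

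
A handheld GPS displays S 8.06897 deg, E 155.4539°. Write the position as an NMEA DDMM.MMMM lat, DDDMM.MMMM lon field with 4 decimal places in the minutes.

0804.1382,S / 15527.2340,E

Latitude: 8° + 0.068970 × 60 = 8° 4.138200′
Lon: minutes = (155.453900 − 155) × 60 = 27.234000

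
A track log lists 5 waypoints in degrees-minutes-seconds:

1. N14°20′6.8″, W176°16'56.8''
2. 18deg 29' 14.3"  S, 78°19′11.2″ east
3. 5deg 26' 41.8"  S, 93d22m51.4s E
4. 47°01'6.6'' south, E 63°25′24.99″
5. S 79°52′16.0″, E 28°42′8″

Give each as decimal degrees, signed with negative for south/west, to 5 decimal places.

Point 1:
  Latitude: 20′ + 6.8″ = 20.11333′; 14 + 20.11333/60 = 14.335222
  N → positive
  Lon: 176° + 16/60 + 56.8/3600 = 176 + 0.266667 + 0.015778 = 176.282444
  hemisphere W, so the sign is −
Point 2:
  Lat: 18 + 29/60 + 14.3/3600 = 18.487306
  S ⇒ negate
  λ: 19′ + 11.2″ = 19.18667′; 78 + 19.18667/60 = 78.319778
  E → positive
Point 3:
  φ: 5 + 26/60 + 41.8/3600 = 5.444944
  S → negative
  Longitude: 22′ + 51.4″ = 22.85667′; 93 + 22.85667/60 = 93.380944
  E ⇒ keep positive
Point 4:
  φ: 47 + 1/60 + 6.6/3600 = 47.018500
  hemisphere S, so the sign is −
  Longitude: 63 + 25/60 + 24.99/3600 = 63.423608
  E → positive
Point 5:
  Lat: 52′ + 16″ = 52.26667′; 79 + 52.26667/60 = 79.871111
  hemisphere S, so the sign is −
  Longitude: 28 + 42/60 + 8/3600 = 28.702222
  E → positive

1. 14.33522, -176.28244
2. -18.48731, 78.31978
3. -5.44494, 93.38094
4. -47.01850, 63.42361
5. -79.87111, 28.70222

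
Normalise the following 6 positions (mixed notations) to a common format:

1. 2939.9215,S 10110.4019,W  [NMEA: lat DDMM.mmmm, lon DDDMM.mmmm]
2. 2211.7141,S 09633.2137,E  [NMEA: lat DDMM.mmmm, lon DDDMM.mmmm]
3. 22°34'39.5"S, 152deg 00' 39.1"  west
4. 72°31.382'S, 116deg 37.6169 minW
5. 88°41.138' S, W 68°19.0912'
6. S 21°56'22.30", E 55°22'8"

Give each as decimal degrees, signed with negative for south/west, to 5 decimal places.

1. -29.66536, -101.17337
2. -22.19524, 96.55356
3. -22.57764, -152.01086
4. -72.52303, -116.62695
5. -88.68563, -68.31819
6. -21.93953, 55.36889

Point 1:
  φ: split at 2 digits → 29° and 39.9215′; 29 + 39.9215/60 = 29.665358
  S → negative
  λ: degrees = first 3 digits = 101, minutes = 10.4019; 101 + 10.4019/60 = 101.173365
  W ⇒ negate
Point 2:
  Latitude: split at 2 digits → 22° and 11.7141′; 22 + 11.7141/60 = 22.195235
  hemisphere S, so the sign is −
  Longitude: split at 3 digits → 096° and 33.2137′; 96 + 33.2137/60 = 96.553562
  E ⇒ keep positive
Point 3:
  Lat: 22° + 34/60 + 39.5/3600 = 22 + 0.566667 + 0.010972 = 22.577639
  hemisphere S, so the sign is −
  Lon: 152° + 0/60 + 39.1/3600 = 152 + 0.000000 + 0.010861 = 152.010861
  hemisphere W, so the sign is −
Point 4:
  Latitude: 72 + 31.382/60 = 72.523033
  S → negative
  Longitude: 37.6169′ = 0.626948°; total 116.626948
  W → negative
Point 5:
  Latitude: 41.138′ = 0.685633°; total 88.685633
  S ⇒ negate
  Longitude: 68 + 19.0912/60 = 68.318187
  W → negative
Point 6:
  φ: 21 + 56/60 + 22.3/3600 = 21.939528
  S → negative
  Longitude: 55 + 22/60 + 8/3600 = 55.368889
  E → positive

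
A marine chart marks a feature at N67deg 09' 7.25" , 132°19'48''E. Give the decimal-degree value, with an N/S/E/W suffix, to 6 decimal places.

Lat: 67° + 9/60 + 7.25/3600 = 67 + 0.150000 + 0.002014 = 67.1520139
Lon: 19′ + 48″ = 19.80000′; 132 + 19.80000/60 = 132.3300000

67.152014° N, 132.330000° E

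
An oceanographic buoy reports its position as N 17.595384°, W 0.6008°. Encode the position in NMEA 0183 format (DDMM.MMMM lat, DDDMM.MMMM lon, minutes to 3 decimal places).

Latitude: fractional part 0.595384 → 35.72304 minutes
Lon: fractional part 0.600800 → 36.04800 minutes

1735.723,N / 00036.048,W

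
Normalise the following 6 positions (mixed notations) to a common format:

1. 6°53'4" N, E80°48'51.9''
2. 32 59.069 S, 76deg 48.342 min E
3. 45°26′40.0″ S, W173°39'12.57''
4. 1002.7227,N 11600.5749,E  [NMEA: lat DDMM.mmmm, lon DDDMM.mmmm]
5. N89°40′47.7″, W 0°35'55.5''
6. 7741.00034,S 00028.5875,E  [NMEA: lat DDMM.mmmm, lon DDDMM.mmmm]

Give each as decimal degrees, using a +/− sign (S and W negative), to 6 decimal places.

Point 1:
  Latitude: 53′ + 4″ = 53.06667′; 6 + 53.06667/60 = 6.8844444
  N → positive
  λ: 80° + 48/60 + 51.9/3600 = 80 + 0.800000 + 0.014417 = 80.8144167
  E ⇒ keep positive
Point 2:
  Lat: 32 + 59.069/60 = 32.9844833
  hemisphere S, so the sign is −
  λ: 48.342′ = 0.805700°; total 76.8057000
  E ⇒ keep positive
Point 3:
  Latitude: 26′ + 40″ = 26.66667′; 45 + 26.66667/60 = 45.4444444
  S ⇒ negate
  λ: 39′ + 12.57″ = 39.20950′; 173 + 39.20950/60 = 173.6534917
  W → negative
Point 4:
  φ: split at 2 digits → 10° and 2.7227′; 10 + 2.7227/60 = 10.0453783
  N → positive
  λ: split at 3 digits → 116° and 0.5749′; 116 + 0.5749/60 = 116.0095817
  E ⇒ keep positive
Point 5:
  Lat: 89 + 40/60 + 47.7/3600 = 89.6799167
  N ⇒ keep positive
  λ: 0 + 35/60 + 55.5/3600 = 0.5987500
  W ⇒ negate
Point 6:
  Latitude: degrees = first 2 digits = 77, minutes = 41.00034; 77 + 41.00034/60 = 77.6833390
  S ⇒ negate
  Longitude: split at 3 digits → 000° and 28.5875′; 0 + 28.5875/60 = 0.4764583
  E ⇒ keep positive

1. 6.884444, 80.814417
2. -32.984483, 76.805700
3. -45.444444, -173.653492
4. 10.045378, 116.009582
5. 89.679917, -0.598750
6. -77.683339, 0.476458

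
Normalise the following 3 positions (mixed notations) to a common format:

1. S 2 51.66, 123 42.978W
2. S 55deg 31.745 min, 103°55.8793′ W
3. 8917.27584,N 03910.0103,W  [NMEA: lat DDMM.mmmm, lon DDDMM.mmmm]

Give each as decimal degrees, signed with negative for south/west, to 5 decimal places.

Point 1:
  φ: 51.66′ = 0.861000°; total 2.861000
  S ⇒ negate
  Lon: 123 + 42.978/60 = 123.716300
  hemisphere W, so the sign is −
Point 2:
  φ: 55 + 31.745/60 = 55.529083
  S → negative
  Longitude: 103 + 55.8793/60 = 103.931322
  W → negative
Point 3:
  φ: degrees = first 2 digits = 89, minutes = 17.27584; 89 + 17.27584/60 = 89.287931
  N → positive
  Longitude: split at 3 digits → 039° and 10.0103′; 39 + 10.0103/60 = 39.166838
  W → negative

1. -2.86100, -123.71630
2. -55.52908, -103.93132
3. 89.28793, -39.16684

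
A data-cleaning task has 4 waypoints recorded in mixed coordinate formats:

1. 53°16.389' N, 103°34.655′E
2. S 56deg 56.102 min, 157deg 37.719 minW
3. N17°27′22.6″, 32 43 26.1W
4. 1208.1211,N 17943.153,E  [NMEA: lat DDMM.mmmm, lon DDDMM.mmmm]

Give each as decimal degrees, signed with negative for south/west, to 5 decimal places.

1. 53.27315, 103.57758
2. -56.93503, -157.62865
3. 17.45628, -32.72392
4. 12.13535, 179.71922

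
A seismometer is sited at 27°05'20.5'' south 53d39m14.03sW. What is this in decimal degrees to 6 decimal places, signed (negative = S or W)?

φ: 27 + 5/60 + 20.5/3600 = 27.0890278
S ⇒ negate
Lon: 53° + 39/60 + 14.03/3600 = 53 + 0.650000 + 0.003897 = 53.6538972
W ⇒ negate

-27.089028, -53.653897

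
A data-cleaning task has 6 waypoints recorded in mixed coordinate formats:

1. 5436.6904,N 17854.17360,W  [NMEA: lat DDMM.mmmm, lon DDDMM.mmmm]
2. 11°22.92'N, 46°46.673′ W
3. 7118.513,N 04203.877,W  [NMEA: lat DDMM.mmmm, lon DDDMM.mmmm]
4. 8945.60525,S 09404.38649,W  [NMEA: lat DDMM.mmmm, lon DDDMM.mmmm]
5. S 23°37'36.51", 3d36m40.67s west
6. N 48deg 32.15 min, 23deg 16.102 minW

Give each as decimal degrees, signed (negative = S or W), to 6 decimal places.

Point 1:
  Lat: split at 2 digits → 54° and 36.6904′; 54 + 36.6904/60 = 54.6115067
  N → positive
  Longitude: degrees = first 3 digits = 178, minutes = 54.1736; 178 + 54.1736/60 = 178.9028933
  hemisphere W, so the sign is −
Point 2:
  Lat: 11 + 22.92/60 = 11.3820000
  N → positive
  λ: 46.673′ = 0.777883°; total 46.7778833
  W ⇒ negate
Point 3:
  Lat: split at 2 digits → 71° and 18.513′; 71 + 18.513/60 = 71.3085500
  N → positive
  λ: split at 3 digits → 042° and 3.877′; 42 + 3.877/60 = 42.0646167
  hemisphere W, so the sign is −
Point 4:
  φ: split at 2 digits → 89° and 45.60525′; 89 + 45.60525/60 = 89.7600875
  S → negative
  λ: split at 3 digits → 094° and 4.38649′; 94 + 4.38649/60 = 94.0731082
  W ⇒ negate
Point 5:
  φ: 23 + 37/60 + 36.51/3600 = 23.6268083
  S ⇒ negate
  Lon: 3° + 36/60 + 40.67/3600 = 3 + 0.600000 + 0.011297 = 3.6112972
  hemisphere W, so the sign is −
Point 6:
  Latitude: 32.15′ = 0.535833°; total 48.5358333
  N ⇒ keep positive
  λ: 23 + 16.102/60 = 23.2683667
  W → negative

1. 54.611507, -178.902893
2. 11.382000, -46.777883
3. 71.308550, -42.064617
4. -89.760088, -94.073108
5. -23.626808, -3.611297
6. 48.535833, -23.268367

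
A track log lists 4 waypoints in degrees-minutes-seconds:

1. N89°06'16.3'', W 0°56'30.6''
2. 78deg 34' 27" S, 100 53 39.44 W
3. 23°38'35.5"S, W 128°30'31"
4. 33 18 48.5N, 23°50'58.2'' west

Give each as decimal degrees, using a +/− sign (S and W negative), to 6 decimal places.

Point 1:
  Lat: 89° + 6/60 + 16.3/3600 = 89 + 0.100000 + 0.004528 = 89.1045278
  N ⇒ keep positive
  Longitude: 0° + 56/60 + 30.6/3600 = 0 + 0.933333 + 0.008500 = 0.9418333
  W ⇒ negate
Point 2:
  φ: 34′ + 27″ = 34.45000′; 78 + 34.45000/60 = 78.5741667
  hemisphere S, so the sign is −
  Lon: 100° + 53/60 + 39.44/3600 = 100 + 0.883333 + 0.010956 = 100.8942889
  hemisphere W, so the sign is −
Point 3:
  φ: 38′ + 35.5″ = 38.59167′; 23 + 38.59167/60 = 23.6431944
  hemisphere S, so the sign is −
  Lon: 128° + 30/60 + 31/3600 = 128 + 0.500000 + 0.008611 = 128.5086111
  hemisphere W, so the sign is −
Point 4:
  φ: 33° + 18/60 + 48.5/3600 = 33 + 0.300000 + 0.013472 = 33.3134722
  N ⇒ keep positive
  Lon: 50′ + 58.2″ = 50.97000′; 23 + 50.97000/60 = 23.8495000
  W → negative

1. 89.104528, -0.941833
2. -78.574167, -100.894289
3. -23.643194, -128.508611
4. 33.313472, -23.849500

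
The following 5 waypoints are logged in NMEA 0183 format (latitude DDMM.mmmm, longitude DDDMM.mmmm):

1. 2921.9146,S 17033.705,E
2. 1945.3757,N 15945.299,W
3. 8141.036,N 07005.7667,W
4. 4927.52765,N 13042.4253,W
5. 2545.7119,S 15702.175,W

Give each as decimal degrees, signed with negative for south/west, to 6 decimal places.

Point 1:
  Lat: split at 2 digits → 29° and 21.9146′; 29 + 21.9146/60 = 29.3652433
  hemisphere S, so the sign is −
  Longitude: degrees = first 3 digits = 170, minutes = 33.705; 170 + 33.705/60 = 170.5617500
  E ⇒ keep positive
Point 2:
  φ: split at 2 digits → 19° and 45.3757′; 19 + 45.3757/60 = 19.7562617
  N → positive
  Longitude: degrees = first 3 digits = 159, minutes = 45.299; 159 + 45.299/60 = 159.7549833
  hemisphere W, so the sign is −
Point 3:
  φ: split at 2 digits → 81° and 41.036′; 81 + 41.036/60 = 81.6839333
  N ⇒ keep positive
  λ: degrees = first 3 digits = 70, minutes = 5.7667; 70 + 5.7667/60 = 70.0961117
  W → negative
Point 4:
  Lat: degrees = first 2 digits = 49, minutes = 27.52765; 49 + 27.52765/60 = 49.4587942
  N → positive
  Longitude: split at 3 digits → 130° and 42.4253′; 130 + 42.4253/60 = 130.7070883
  W → negative
Point 5:
  Lat: split at 2 digits → 25° and 45.7119′; 25 + 45.7119/60 = 25.7618650
  hemisphere S, so the sign is −
  λ: split at 3 digits → 157° and 2.175′; 157 + 2.175/60 = 157.0362500
  hemisphere W, so the sign is −

1. -29.365243, 170.561750
2. 19.756262, -159.754983
3. 81.683933, -70.096112
4. 49.458794, -130.707088
5. -25.761865, -157.036250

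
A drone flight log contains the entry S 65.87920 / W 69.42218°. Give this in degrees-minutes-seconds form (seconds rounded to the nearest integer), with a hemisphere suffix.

Lat: 0.879200 × 60 = 52.75200′ → 52′, remainder × 60 = 45.12″
Lon: 0.422180° → 25.33080′; 0.33080 × 60 = 19.85″

65°52′45″ S, 69°25′20″ W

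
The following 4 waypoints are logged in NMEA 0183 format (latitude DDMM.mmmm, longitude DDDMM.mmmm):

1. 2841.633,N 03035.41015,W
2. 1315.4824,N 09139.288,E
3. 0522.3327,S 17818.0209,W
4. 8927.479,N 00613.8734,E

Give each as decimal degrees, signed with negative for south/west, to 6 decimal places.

Point 1:
  φ: degrees = first 2 digits = 28, minutes = 41.633; 28 + 41.633/60 = 28.6938833
  N → positive
  λ: split at 3 digits → 030° and 35.41015′; 30 + 35.41015/60 = 30.5901692
  hemisphere W, so the sign is −
Point 2:
  φ: degrees = first 2 digits = 13, minutes = 15.4824; 13 + 15.4824/60 = 13.2580400
  N ⇒ keep positive
  λ: degrees = first 3 digits = 91, minutes = 39.288; 91 + 39.288/60 = 91.6548000
  E ⇒ keep positive
Point 3:
  Lat: degrees = first 2 digits = 5, minutes = 22.3327; 5 + 22.3327/60 = 5.3722117
  S → negative
  Lon: split at 3 digits → 178° and 18.0209′; 178 + 18.0209/60 = 178.3003483
  W ⇒ negate
Point 4:
  Latitude: degrees = first 2 digits = 89, minutes = 27.479; 89 + 27.479/60 = 89.4579833
  N ⇒ keep positive
  Lon: split at 3 digits → 006° and 13.8734′; 6 + 13.8734/60 = 6.2312233
  E → positive

1. 28.693883, -30.590169
2. 13.258040, 91.654800
3. -5.372212, -178.300348
4. 89.457983, 6.231223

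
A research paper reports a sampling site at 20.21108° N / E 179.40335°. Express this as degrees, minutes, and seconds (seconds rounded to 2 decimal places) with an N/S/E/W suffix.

φ: 0.211080° → 12.66480′; 0.66480 × 60 = 39.8880″
λ: 0.403350° → 24.20100′; 0.20100 × 60 = 12.0600″

20°12′39.89″ N, 179°24′12.06″ E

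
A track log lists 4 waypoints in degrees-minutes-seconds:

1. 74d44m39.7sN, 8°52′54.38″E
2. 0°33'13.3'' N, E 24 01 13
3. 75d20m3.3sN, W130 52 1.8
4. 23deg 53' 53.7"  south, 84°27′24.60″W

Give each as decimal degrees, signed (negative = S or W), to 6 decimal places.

1. 74.744361, 8.881772
2. 0.553694, 24.020278
3. 75.334250, -130.867167
4. -23.898250, -84.456833

Point 1:
  Latitude: 44′ + 39.7″ = 44.66167′; 74 + 44.66167/60 = 74.7443611
  N → positive
  λ: 8° + 52/60 + 54.38/3600 = 8 + 0.866667 + 0.015106 = 8.8817722
  E → positive
Point 2:
  Latitude: 0° + 33/60 + 13.3/3600 = 0 + 0.550000 + 0.003694 = 0.5536944
  N ⇒ keep positive
  Lon: 24 + 1/60 + 13/3600 = 24.0202778
  E ⇒ keep positive
Point 3:
  Latitude: 20′ + 3.3″ = 20.05500′; 75 + 20.05500/60 = 75.3342500
  N → positive
  Lon: 130 + 52/60 + 1.8/3600 = 130.8671667
  hemisphere W, so the sign is −
Point 4:
  Latitude: 23 + 53/60 + 53.7/3600 = 23.8982500
  S ⇒ negate
  Longitude: 27′ + 24.6″ = 27.41000′; 84 + 27.41000/60 = 84.4568333
  hemisphere W, so the sign is −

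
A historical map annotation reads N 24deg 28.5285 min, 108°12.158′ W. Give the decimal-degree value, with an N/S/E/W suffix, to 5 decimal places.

24.47548° N, 108.20263° W

φ: 24 + 28.5285/60 = 24.475475
Longitude: 12.158′ = 0.202633°; total 108.202633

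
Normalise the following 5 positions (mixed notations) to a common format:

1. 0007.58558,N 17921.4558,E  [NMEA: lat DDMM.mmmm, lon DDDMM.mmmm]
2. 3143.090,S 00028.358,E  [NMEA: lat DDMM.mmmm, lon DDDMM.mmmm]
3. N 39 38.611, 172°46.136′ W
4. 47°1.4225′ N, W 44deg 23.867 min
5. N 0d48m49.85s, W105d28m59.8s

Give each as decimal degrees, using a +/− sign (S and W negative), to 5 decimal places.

Point 1:
  Latitude: split at 2 digits → 00° and 7.58558′; 0 + 7.58558/60 = 0.126426
  N → positive
  λ: split at 3 digits → 179° and 21.4558′; 179 + 21.4558/60 = 179.357597
  E ⇒ keep positive
Point 2:
  Latitude: split at 2 digits → 31° and 43.09′; 31 + 43.09/60 = 31.718167
  S ⇒ negate
  Longitude: degrees = first 3 digits = 0, minutes = 28.358; 0 + 28.358/60 = 0.472633
  E → positive
Point 3:
  Latitude: 38.611′ = 0.643517°; total 39.643517
  N → positive
  λ: 172 + 46.136/60 = 172.768933
  hemisphere W, so the sign is −
Point 4:
  φ: 1.4225′ = 0.023708°; total 47.023708
  N ⇒ keep positive
  Longitude: 44 + 23.867/60 = 44.397783
  W ⇒ negate
Point 5:
  Latitude: 0° + 48/60 + 49.85/3600 = 0 + 0.800000 + 0.013847 = 0.813847
  N → positive
  λ: 105° + 28/60 + 59.8/3600 = 105 + 0.466667 + 0.016611 = 105.483278
  W → negative

1. 0.12643, 179.35760
2. -31.71817, 0.47263
3. 39.64352, -172.76893
4. 47.02371, -44.39778
5. 0.81385, -105.48328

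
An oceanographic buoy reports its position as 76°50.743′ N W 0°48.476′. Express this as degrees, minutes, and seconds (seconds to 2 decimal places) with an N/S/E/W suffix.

76°50′44.58″ N, 0°48′28.56″ W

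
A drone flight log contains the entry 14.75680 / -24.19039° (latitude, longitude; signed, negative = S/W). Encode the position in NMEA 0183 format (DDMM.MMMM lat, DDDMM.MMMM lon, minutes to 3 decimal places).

Latitude: 14° + 0.756800 × 60 = 14° 45.40800′
Longitude is negative → W; |value| = 24.190390
Lon: minutes = (24.190390 − 24) × 60 = 11.42340

1445.408,N / 02411.423,W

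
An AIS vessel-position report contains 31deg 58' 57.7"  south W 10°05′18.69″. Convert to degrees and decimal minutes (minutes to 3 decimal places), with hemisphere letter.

Latitude: seconds/60 = 0.96167; minutes = 58 + 0.96167 = 58.96167
λ: 5 + 18.69/60 = 5.31150′

31° 58.962′ S, 10° 5.312′ W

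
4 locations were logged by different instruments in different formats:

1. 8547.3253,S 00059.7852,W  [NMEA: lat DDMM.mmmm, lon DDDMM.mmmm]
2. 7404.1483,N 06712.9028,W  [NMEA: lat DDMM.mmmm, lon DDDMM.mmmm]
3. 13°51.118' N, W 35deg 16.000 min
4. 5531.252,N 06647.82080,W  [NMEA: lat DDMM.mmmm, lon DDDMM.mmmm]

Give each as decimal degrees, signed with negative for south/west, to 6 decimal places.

1. -85.788755, -0.996420
2. 74.069138, -67.215047
3. 13.851967, -35.266667
4. 55.520867, -66.797013

Point 1:
  φ: degrees = first 2 digits = 85, minutes = 47.3253; 85 + 47.3253/60 = 85.7887550
  S → negative
  Lon: split at 3 digits → 000° and 59.7852′; 0 + 59.7852/60 = 0.9964200
  W → negative
Point 2:
  Latitude: degrees = first 2 digits = 74, minutes = 4.1483; 74 + 4.1483/60 = 74.0691383
  N ⇒ keep positive
  Longitude: split at 3 digits → 067° and 12.9028′; 67 + 12.9028/60 = 67.2150467
  W → negative
Point 3:
  Latitude: 13 + 51.118/60 = 13.8519667
  N → positive
  Longitude: 35 + 16/60 = 35.2666667
  hemisphere W, so the sign is −
Point 4:
  Latitude: split at 2 digits → 55° and 31.252′; 55 + 31.252/60 = 55.5208667
  N ⇒ keep positive
  Longitude: degrees = first 3 digits = 66, minutes = 47.8208; 66 + 47.8208/60 = 66.7970133
  W → negative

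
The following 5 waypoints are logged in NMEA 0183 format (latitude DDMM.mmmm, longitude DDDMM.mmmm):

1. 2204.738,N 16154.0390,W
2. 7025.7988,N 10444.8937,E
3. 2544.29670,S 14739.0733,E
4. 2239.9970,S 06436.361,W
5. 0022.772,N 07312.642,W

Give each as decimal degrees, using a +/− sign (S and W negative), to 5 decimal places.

1. 22.07897, -161.90065
2. 70.42998, 104.74823
3. -25.73828, 147.65122
4. -22.66662, -64.60602
5. 0.37953, -73.21070

Point 1:
  Latitude: split at 2 digits → 22° and 4.738′; 22 + 4.738/60 = 22.078967
  N → positive
  Longitude: degrees = first 3 digits = 161, minutes = 54.039; 161 + 54.039/60 = 161.900650
  W ⇒ negate
Point 2:
  Lat: split at 2 digits → 70° and 25.7988′; 70 + 25.7988/60 = 70.429980
  N → positive
  λ: degrees = first 3 digits = 104, minutes = 44.8937; 104 + 44.8937/60 = 104.748228
  E → positive
Point 3:
  Latitude: split at 2 digits → 25° and 44.2967′; 25 + 44.2967/60 = 25.738278
  S → negative
  Longitude: degrees = first 3 digits = 147, minutes = 39.0733; 147 + 39.0733/60 = 147.651222
  E ⇒ keep positive
Point 4:
  Latitude: split at 2 digits → 22° and 39.997′; 22 + 39.997/60 = 22.666617
  hemisphere S, so the sign is −
  Longitude: degrees = first 3 digits = 64, minutes = 36.361; 64 + 36.361/60 = 64.606017
  W → negative
Point 5:
  φ: split at 2 digits → 00° and 22.772′; 0 + 22.772/60 = 0.379533
  N → positive
  Lon: split at 3 digits → 073° and 12.642′; 73 + 12.642/60 = 73.210700
  W → negative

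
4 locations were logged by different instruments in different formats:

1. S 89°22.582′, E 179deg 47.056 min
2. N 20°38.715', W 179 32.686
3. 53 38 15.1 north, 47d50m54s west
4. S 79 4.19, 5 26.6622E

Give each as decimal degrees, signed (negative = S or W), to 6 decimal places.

1. -89.376367, 179.784267
2. 20.645250, -179.544767
3. 53.637528, -47.848333
4. -79.069833, 5.444370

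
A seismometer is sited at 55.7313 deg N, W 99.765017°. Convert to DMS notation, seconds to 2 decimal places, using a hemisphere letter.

55°43′52.68″ N, 99°45′54.06″ W

Latitude: 0.731300° → 43.87800′; 0.87800 × 60 = 52.6800″
Longitude: 0.765017 × 60 = 45.90102′ → 45′, remainder × 60 = 54.0612″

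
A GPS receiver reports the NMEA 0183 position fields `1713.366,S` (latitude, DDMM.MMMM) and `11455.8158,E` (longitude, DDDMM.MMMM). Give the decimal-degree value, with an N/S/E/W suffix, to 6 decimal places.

17.222767° S, 114.930263° E

Latitude: degrees = first 2 digits = 17, minutes = 13.366; 17 + 13.366/60 = 17.2227667
λ: degrees = first 3 digits = 114, minutes = 55.8158; 114 + 55.8158/60 = 114.9302633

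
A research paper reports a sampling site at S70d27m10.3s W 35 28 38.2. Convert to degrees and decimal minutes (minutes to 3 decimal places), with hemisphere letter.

φ: seconds/60 = 0.17167; minutes = 27 + 0.17167 = 27.17167
λ: 28 + 38.2/60 = 28.63667′

70° 27.172′ S, 35° 28.637′ W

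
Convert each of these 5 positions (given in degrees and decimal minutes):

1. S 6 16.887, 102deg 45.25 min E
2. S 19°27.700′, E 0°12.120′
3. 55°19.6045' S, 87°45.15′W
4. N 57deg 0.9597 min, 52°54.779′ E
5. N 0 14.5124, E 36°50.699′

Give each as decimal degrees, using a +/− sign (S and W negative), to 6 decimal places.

1. -6.281450, 102.754167
2. -19.461667, 0.202000
3. -55.326742, -87.752500
4. 57.015995, 52.912983
5. 0.241873, 36.844983

Point 1:
  Lat: 16.887′ = 0.281450°; total 6.2814500
  S ⇒ negate
  λ: 102 + 45.25/60 = 102.7541667
  E ⇒ keep positive
Point 2:
  Latitude: 27.7′ = 0.461667°; total 19.4616667
  S → negative
  Longitude: 12.12′ = 0.202000°; total 0.2020000
  E ⇒ keep positive
Point 3:
  φ: 19.6045′ = 0.326742°; total 55.3267417
  hemisphere S, so the sign is −
  Longitude: 87 + 45.15/60 = 87.7525000
  W ⇒ negate
Point 4:
  Latitude: 57 + 0.9597/60 = 57.0159950
  N ⇒ keep positive
  Lon: 52 + 54.779/60 = 52.9129833
  E → positive
Point 5:
  Lat: 0 + 14.5124/60 = 0.2418733
  N → positive
  λ: 50.699′ = 0.844983°; total 36.8449833
  E ⇒ keep positive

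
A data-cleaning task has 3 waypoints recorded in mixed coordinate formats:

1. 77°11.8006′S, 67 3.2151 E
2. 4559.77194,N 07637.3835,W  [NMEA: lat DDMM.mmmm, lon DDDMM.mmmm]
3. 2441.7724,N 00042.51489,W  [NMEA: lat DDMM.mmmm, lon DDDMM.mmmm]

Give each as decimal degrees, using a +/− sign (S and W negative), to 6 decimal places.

Point 1:
  φ: 11.8006′ = 0.196677°; total 77.1966767
  S → negative
  Lon: 67 + 3.2151/60 = 67.0535850
  E → positive
Point 2:
  φ: degrees = first 2 digits = 45, minutes = 59.77194; 45 + 59.77194/60 = 45.9961990
  N ⇒ keep positive
  Lon: split at 3 digits → 076° and 37.3835′; 76 + 37.3835/60 = 76.6230583
  hemisphere W, so the sign is −
Point 3:
  Latitude: split at 2 digits → 24° and 41.7724′; 24 + 41.7724/60 = 24.6962067
  N → positive
  Longitude: split at 3 digits → 000° and 42.51489′; 0 + 42.51489/60 = 0.7085815
  W → negative

1. -77.196677, 67.053585
2. 45.996199, -76.623058
3. 24.696207, -0.708582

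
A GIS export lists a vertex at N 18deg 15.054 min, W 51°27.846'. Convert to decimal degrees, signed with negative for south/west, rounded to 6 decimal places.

Latitude: 15.054′ = 0.250900°; total 18.2509000
N ⇒ keep positive
Lon: 27.846′ = 0.464100°; total 51.4641000
W → negative

18.250900, -51.464100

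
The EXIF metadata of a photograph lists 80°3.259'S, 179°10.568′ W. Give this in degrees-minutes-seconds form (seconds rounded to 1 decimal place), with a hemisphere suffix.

80°03′15.5″ S, 179°10′34.1″ W

Latitude: 3.25900′ → 3′ and 0.25900 × 60 = 15.540″
Lon: 10.56800′ → 10′ and 0.56800 × 60 = 34.080″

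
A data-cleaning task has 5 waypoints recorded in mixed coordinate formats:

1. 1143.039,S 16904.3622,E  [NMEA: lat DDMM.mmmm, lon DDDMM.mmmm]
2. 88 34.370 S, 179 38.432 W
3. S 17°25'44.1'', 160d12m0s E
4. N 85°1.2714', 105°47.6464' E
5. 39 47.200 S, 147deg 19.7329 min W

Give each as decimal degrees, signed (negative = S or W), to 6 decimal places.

1. -11.717317, 169.072703
2. -88.572833, -179.640533
3. -17.428917, 160.200000
4. 85.021190, 105.794107
5. -39.786667, -147.328882

Point 1:
  Lat: degrees = first 2 digits = 11, minutes = 43.039; 11 + 43.039/60 = 11.7173167
  S → negative
  Longitude: degrees = first 3 digits = 169, minutes = 4.3622; 169 + 4.3622/60 = 169.0727033
  E → positive
Point 2:
  Lat: 88 + 34.37/60 = 88.5728333
  S ⇒ negate
  Longitude: 179 + 38.432/60 = 179.6405333
  hemisphere W, so the sign is −
Point 3:
  Lat: 17° + 25/60 + 44.1/3600 = 17 + 0.416667 + 0.012250 = 17.4289167
  hemisphere S, so the sign is −
  Longitude: 160° + 12/60 + 0/3600 = 160 + 0.200000 + 0.000000 = 160.2000000
  E → positive
Point 4:
  Lat: 1.2714′ = 0.021190°; total 85.0211900
  N ⇒ keep positive
  Longitude: 47.6464′ = 0.794107°; total 105.7941067
  E ⇒ keep positive
Point 5:
  Latitude: 39 + 47.2/60 = 39.7866667
  S → negative
  Longitude: 19.7329′ = 0.328882°; total 147.3288817
  W ⇒ negate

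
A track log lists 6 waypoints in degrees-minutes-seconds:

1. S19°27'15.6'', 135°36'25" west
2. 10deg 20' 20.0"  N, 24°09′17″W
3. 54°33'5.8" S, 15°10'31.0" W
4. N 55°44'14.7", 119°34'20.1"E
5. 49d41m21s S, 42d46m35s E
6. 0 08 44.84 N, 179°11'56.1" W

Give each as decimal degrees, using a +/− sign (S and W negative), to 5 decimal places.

1. -19.45433, -135.60694
2. 10.33889, -24.15472
3. -54.55161, -15.17528
4. 55.73742, 119.57225
5. -49.68917, 42.77639
6. 0.14579, -179.19892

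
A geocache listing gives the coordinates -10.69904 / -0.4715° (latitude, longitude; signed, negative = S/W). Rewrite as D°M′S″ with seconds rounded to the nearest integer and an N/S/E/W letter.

10°41′57″ S, 0°28′17″ W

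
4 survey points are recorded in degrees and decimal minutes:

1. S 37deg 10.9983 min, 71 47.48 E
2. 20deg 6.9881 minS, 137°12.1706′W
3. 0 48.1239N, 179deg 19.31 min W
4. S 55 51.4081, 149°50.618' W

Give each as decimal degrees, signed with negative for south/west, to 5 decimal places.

1. -37.18331, 71.79133
2. -20.11647, -137.20284
3. 0.80207, -179.32183
4. -55.85680, -149.84363

Point 1:
  φ: 37 + 10.9983/60 = 37.183305
  S → negative
  Lon: 71 + 47.48/60 = 71.791333
  E → positive
Point 2:
  Latitude: 6.9881′ = 0.116468°; total 20.116468
  S → negative
  Lon: 137 + 12.1706/60 = 137.202843
  W → negative
Point 3:
  φ: 0 + 48.1239/60 = 0.802065
  N → positive
  Longitude: 179 + 19.31/60 = 179.321833
  W → negative
Point 4:
  φ: 55 + 51.4081/60 = 55.856802
  S ⇒ negate
  Longitude: 149 + 50.618/60 = 149.843633
  hemisphere W, so the sign is −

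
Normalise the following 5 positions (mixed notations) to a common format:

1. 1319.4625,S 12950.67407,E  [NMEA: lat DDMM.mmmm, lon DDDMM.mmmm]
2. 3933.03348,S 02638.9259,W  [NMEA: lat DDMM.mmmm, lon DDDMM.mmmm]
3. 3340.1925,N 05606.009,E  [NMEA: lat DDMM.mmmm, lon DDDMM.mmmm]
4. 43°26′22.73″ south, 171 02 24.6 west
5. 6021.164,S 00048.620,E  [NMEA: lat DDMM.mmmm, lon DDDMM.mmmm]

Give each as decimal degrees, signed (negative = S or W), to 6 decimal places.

Point 1:
  Lat: degrees = first 2 digits = 13, minutes = 19.4625; 13 + 19.4625/60 = 13.3243750
  hemisphere S, so the sign is −
  Lon: split at 3 digits → 129° and 50.67407′; 129 + 50.67407/60 = 129.8445678
  E ⇒ keep positive
Point 2:
  Latitude: split at 2 digits → 39° and 33.03348′; 39 + 33.03348/60 = 39.5505580
  S → negative
  λ: degrees = first 3 digits = 26, minutes = 38.9259; 26 + 38.9259/60 = 26.6487650
  W ⇒ negate
Point 3:
  φ: split at 2 digits → 33° and 40.1925′; 33 + 40.1925/60 = 33.6698750
  N ⇒ keep positive
  λ: split at 3 digits → 056° and 6.009′; 56 + 6.009/60 = 56.1001500
  E ⇒ keep positive
Point 4:
  Lat: 26′ + 22.73″ = 26.37883′; 43 + 26.37883/60 = 43.4396472
  S ⇒ negate
  Longitude: 2′ + 24.6″ = 2.41000′; 171 + 2.41000/60 = 171.0401667
  W ⇒ negate
Point 5:
  Latitude: split at 2 digits → 60° and 21.164′; 60 + 21.164/60 = 60.3527333
  S ⇒ negate
  Longitude: split at 3 digits → 000° and 48.62′; 0 + 48.62/60 = 0.8103333
  E → positive

1. -13.324375, 129.844568
2. -39.550558, -26.648765
3. 33.669875, 56.100150
4. -43.439647, -171.040167
5. -60.352733, 0.810333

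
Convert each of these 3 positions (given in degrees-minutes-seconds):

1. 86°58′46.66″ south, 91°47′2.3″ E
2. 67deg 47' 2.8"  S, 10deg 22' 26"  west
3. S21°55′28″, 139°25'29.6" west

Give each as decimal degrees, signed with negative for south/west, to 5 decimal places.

Point 1:
  φ: 86° + 58/60 + 46.66/3600 = 86 + 0.966667 + 0.012961 = 86.979628
  hemisphere S, so the sign is −
  λ: 91° + 47/60 + 2.3/3600 = 91 + 0.783333 + 0.000639 = 91.783972
  E ⇒ keep positive
Point 2:
  Latitude: 47′ + 2.8″ = 47.04667′; 67 + 47.04667/60 = 67.784111
  S → negative
  Lon: 22′ + 26″ = 22.43333′; 10 + 22.43333/60 = 10.373889
  W ⇒ negate
Point 3:
  Lat: 21 + 55/60 + 28/3600 = 21.924444
  S → negative
  Lon: 25′ + 29.6″ = 25.49333′; 139 + 25.49333/60 = 139.424889
  W ⇒ negate

1. -86.97963, 91.78397
2. -67.78411, -10.37389
3. -21.92444, -139.42489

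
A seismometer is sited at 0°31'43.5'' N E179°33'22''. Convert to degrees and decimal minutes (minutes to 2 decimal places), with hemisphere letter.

Latitude: seconds/60 = 0.72500; minutes = 31 + 0.72500 = 31.7250
Lon: 33 + 22/60 = 33.3667′

0° 31.73′ N, 179° 33.37′ E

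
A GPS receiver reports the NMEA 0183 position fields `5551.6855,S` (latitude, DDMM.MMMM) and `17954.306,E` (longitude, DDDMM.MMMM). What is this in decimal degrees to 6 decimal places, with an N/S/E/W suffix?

φ: split at 2 digits → 55° and 51.6855′; 55 + 51.6855/60 = 55.8614250
Longitude: split at 3 digits → 179° and 54.306′; 179 + 54.306/60 = 179.9051000

55.861425° S, 179.905100° E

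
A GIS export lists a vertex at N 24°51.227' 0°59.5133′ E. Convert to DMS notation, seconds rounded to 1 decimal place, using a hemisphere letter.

24°51′13.6″ N, 0°59′30.8″ E

Lat: 51.22700′ → 51′ and 0.22700 × 60 = 13.620″
Longitude: 59.51330′ → 59′ and 0.51330 × 60 = 30.798″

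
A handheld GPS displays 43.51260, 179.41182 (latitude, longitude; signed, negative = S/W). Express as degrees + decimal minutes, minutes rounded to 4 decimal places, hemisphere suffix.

43° 30.7560′ N, 179° 24.7092′ E

Lat: fractional part 0.512600 → 30.756000 minutes
Lon: fractional part 0.411820 → 24.709200 minutes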